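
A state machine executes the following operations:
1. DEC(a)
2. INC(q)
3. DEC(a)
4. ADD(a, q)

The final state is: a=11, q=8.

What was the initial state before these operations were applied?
a=5, q=7

Working backwards:
Final state: a=11, q=8
Before step 4 (ADD(a, q)): a=3, q=8
Before step 3 (DEC(a)): a=4, q=8
Before step 2 (INC(q)): a=4, q=7
Before step 1 (DEC(a)): a=5, q=7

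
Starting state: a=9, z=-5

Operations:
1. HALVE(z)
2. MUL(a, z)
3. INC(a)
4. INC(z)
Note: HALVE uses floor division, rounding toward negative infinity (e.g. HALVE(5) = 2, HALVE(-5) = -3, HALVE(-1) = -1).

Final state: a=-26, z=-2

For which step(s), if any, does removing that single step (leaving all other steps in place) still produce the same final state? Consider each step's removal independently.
None - removing any single step changes the final result

Testing removal of each single step:
Without step 1: final = a=-44, z=-4 (different)
Without step 2: final = a=10, z=-2 (different)
Without step 3: final = a=-27, z=-2 (different)
Without step 4: final = a=-26, z=-3 (different)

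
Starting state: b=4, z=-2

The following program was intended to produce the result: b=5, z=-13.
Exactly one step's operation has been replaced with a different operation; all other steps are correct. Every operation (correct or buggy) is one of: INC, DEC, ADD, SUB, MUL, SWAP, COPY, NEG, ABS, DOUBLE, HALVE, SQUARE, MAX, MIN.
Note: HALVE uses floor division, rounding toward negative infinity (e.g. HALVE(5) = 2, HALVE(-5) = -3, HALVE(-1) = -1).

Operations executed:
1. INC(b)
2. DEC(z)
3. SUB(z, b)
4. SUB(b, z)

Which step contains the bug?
Step 4

Trace with buggy code:
Initial: b=4, z=-2
After step 1: b=5, z=-2
After step 2: b=5, z=-3
After step 3: b=5, z=-8
After step 4: b=13, z=-8
Actual final b=13, z=-8 ≠ expected b=5, z=-13.
Step 4 is the only position where a single-operation replacement can produce the expected result.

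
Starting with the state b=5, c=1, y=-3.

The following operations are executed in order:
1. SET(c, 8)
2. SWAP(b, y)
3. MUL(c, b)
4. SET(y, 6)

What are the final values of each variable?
{b: -3, c: -24, y: 6}

Step-by-step execution:
Initial: b=5, c=1, y=-3
After step 1 (SET(c, 8)): b=5, c=8, y=-3
After step 2 (SWAP(b, y)): b=-3, c=8, y=5
After step 3 (MUL(c, b)): b=-3, c=-24, y=5
After step 4 (SET(y, 6)): b=-3, c=-24, y=6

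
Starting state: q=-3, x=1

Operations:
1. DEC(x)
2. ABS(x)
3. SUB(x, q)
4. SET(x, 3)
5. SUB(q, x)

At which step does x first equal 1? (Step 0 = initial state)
Step 0

Tracing x:
Initial: x = 1 ← first occurrence
After step 1: x = 0
After step 2: x = 0
After step 3: x = 3
After step 4: x = 3
After step 5: x = 3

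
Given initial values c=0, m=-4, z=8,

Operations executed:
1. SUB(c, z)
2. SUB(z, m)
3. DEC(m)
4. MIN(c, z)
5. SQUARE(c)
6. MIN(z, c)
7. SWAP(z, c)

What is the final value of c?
c = 12

Tracing execution:
Step 1: SUB(c, z) → c = -8
Step 2: SUB(z, m) → c = -8
Step 3: DEC(m) → c = -8
Step 4: MIN(c, z) → c = -8
Step 5: SQUARE(c) → c = 64
Step 6: MIN(z, c) → c = 64
Step 7: SWAP(z, c) → c = 12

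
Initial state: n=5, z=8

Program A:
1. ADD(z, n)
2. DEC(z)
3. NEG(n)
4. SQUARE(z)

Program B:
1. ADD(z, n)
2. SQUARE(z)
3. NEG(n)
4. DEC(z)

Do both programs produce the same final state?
No

Program A final state: n=-5, z=144
Program B final state: n=-5, z=168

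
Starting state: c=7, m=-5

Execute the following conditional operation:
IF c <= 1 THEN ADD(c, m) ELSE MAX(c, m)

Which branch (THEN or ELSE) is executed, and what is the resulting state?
Branch: ELSE, Final state: c=7, m=-5

Evaluating condition: c <= 1
c = 7
Condition is False, so ELSE branch executes
After MAX(c, m): c=7, m=-5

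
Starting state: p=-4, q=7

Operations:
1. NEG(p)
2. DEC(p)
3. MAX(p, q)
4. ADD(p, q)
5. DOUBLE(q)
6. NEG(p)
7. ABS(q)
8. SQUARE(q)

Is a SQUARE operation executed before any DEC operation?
No

First SQUARE: step 8
First DEC: step 2
Since 8 > 2, DEC comes first.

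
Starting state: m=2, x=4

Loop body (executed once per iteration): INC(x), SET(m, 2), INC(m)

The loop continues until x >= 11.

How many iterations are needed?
7

Tracing iterations:
Initial: m=2, x=4
After iteration 1: m=3, x=5
After iteration 2: m=3, x=6
After iteration 3: m=3, x=7
After iteration 4: m=3, x=8
After iteration 5: m=3, x=9
After iteration 6: m=3, x=10
After iteration 7: m=3, x=11
x >= 11 now holds, so the loop exits after 7 iterations.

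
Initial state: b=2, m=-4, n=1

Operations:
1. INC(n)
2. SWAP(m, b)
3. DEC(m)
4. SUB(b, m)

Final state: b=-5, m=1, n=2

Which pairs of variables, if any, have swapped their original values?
None

Comparing initial and final values:
b: 2 → -5
m: -4 → 1
n: 1 → 2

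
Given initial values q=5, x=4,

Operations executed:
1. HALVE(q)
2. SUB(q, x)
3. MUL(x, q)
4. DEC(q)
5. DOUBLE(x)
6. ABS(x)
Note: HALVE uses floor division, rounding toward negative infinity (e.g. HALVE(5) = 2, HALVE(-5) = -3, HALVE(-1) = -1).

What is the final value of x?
x = 16

Tracing execution:
Step 1: HALVE(q) → x = 4
Step 2: SUB(q, x) → x = 4
Step 3: MUL(x, q) → x = -8
Step 4: DEC(q) → x = -8
Step 5: DOUBLE(x) → x = -16
Step 6: ABS(x) → x = 16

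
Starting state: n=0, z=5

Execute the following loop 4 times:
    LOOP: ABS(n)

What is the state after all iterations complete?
n=0, z=5

Iteration trace:
Start: n=0, z=5
After iteration 1: n=0, z=5
After iteration 2: n=0, z=5
After iteration 3: n=0, z=5
After iteration 4: n=0, z=5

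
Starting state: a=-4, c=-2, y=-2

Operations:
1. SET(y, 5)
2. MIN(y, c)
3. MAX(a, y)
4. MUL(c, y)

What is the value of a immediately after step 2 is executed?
a = -4

Tracing a through execution:
Initial: a = -4
After step 1 (SET(y, 5)): a = -4
After step 2 (MIN(y, c)): a = -4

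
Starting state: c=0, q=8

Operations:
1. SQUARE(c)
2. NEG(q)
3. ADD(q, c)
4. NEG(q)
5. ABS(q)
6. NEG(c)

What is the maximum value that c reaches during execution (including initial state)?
0

Values of c at each step:
Initial: c = 0 ← maximum
After step 1: c = 0
After step 2: c = 0
After step 3: c = 0
After step 4: c = 0
After step 5: c = 0
After step 6: c = 0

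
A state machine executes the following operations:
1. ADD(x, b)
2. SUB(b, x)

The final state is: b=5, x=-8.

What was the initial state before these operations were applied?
b=-3, x=-5

Working backwards:
Final state: b=5, x=-8
Before step 2 (SUB(b, x)): b=-3, x=-8
Before step 1 (ADD(x, b)): b=-3, x=-5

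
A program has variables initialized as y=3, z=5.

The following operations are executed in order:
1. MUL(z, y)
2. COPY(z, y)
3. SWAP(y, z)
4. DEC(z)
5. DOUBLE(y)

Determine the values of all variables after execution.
{y: 6, z: 2}

Step-by-step execution:
Initial: y=3, z=5
After step 1 (MUL(z, y)): y=3, z=15
After step 2 (COPY(z, y)): y=3, z=3
After step 3 (SWAP(y, z)): y=3, z=3
After step 4 (DEC(z)): y=3, z=2
After step 5 (DOUBLE(y)): y=6, z=2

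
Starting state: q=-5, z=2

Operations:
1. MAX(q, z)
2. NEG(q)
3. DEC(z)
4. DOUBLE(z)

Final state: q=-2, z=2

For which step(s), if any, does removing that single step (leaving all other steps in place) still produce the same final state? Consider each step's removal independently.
None - removing any single step changes the final result

Testing removal of each single step:
Without step 1: final = q=5, z=2 (different)
Without step 2: final = q=2, z=2 (different)
Without step 3: final = q=-2, z=4 (different)
Without step 4: final = q=-2, z=1 (different)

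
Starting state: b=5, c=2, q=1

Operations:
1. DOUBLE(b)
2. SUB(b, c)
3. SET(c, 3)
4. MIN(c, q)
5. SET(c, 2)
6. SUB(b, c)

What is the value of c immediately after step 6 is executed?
c = 2

Tracing c through execution:
Initial: c = 2
After step 1 (DOUBLE(b)): c = 2
After step 2 (SUB(b, c)): c = 2
After step 3 (SET(c, 3)): c = 3
After step 4 (MIN(c, q)): c = 1
After step 5 (SET(c, 2)): c = 2
After step 6 (SUB(b, c)): c = 2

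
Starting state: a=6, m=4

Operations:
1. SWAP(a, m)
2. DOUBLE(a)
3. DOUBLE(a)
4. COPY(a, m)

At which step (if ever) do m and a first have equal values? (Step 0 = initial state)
Step 4

m and a first become equal after step 4.

Comparing values at each step:
Initial: m=4, a=6
After step 1: m=6, a=4
After step 2: m=6, a=8
After step 3: m=6, a=16
After step 4: m=6, a=6 ← equal!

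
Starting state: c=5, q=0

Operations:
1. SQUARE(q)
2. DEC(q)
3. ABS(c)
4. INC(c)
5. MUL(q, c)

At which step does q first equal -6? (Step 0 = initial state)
Step 5

Tracing q:
Initial: q = 0
After step 1: q = 0
After step 2: q = -1
After step 3: q = -1
After step 4: q = -1
After step 5: q = -6 ← first occurrence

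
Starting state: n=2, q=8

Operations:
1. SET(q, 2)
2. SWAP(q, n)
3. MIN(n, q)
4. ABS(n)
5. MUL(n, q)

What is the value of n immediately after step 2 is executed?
n = 2

Tracing n through execution:
Initial: n = 2
After step 1 (SET(q, 2)): n = 2
After step 2 (SWAP(q, n)): n = 2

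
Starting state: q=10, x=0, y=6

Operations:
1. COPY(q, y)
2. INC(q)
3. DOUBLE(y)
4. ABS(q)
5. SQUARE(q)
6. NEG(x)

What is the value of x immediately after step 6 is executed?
x = 0

Tracing x through execution:
Initial: x = 0
After step 1 (COPY(q, y)): x = 0
After step 2 (INC(q)): x = 0
After step 3 (DOUBLE(y)): x = 0
After step 4 (ABS(q)): x = 0
After step 5 (SQUARE(q)): x = 0
After step 6 (NEG(x)): x = 0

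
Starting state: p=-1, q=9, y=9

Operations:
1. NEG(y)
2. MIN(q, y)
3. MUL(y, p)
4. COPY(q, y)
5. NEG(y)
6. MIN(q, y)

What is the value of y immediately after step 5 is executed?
y = -9

Tracing y through execution:
Initial: y = 9
After step 1 (NEG(y)): y = -9
After step 2 (MIN(q, y)): y = -9
After step 3 (MUL(y, p)): y = 9
After step 4 (COPY(q, y)): y = 9
After step 5 (NEG(y)): y = -9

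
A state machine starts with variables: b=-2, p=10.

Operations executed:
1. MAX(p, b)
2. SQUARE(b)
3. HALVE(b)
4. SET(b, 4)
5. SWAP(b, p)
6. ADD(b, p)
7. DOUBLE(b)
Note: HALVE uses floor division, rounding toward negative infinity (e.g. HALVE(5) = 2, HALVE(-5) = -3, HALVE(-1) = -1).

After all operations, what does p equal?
p = 4

Tracing execution:
Step 1: MAX(p, b) → p = 10
Step 2: SQUARE(b) → p = 10
Step 3: HALVE(b) → p = 10
Step 4: SET(b, 4) → p = 10
Step 5: SWAP(b, p) → p = 4
Step 6: ADD(b, p) → p = 4
Step 7: DOUBLE(b) → p = 4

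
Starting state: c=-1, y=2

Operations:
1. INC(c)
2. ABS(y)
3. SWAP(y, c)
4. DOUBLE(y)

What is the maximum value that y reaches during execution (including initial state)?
2

Values of y at each step:
Initial: y = 2 ← maximum
After step 1: y = 2
After step 2: y = 2
After step 3: y = 0
After step 4: y = 0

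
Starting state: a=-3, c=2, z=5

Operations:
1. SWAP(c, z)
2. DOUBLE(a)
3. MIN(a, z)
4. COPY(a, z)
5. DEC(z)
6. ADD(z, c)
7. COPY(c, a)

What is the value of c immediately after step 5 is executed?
c = 5

Tracing c through execution:
Initial: c = 2
After step 1 (SWAP(c, z)): c = 5
After step 2 (DOUBLE(a)): c = 5
After step 3 (MIN(a, z)): c = 5
After step 4 (COPY(a, z)): c = 5
After step 5 (DEC(z)): c = 5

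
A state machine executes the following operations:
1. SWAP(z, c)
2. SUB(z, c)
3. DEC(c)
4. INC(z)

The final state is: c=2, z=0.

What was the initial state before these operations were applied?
c=2, z=3

Working backwards:
Final state: c=2, z=0
Before step 4 (INC(z)): c=2, z=-1
Before step 3 (DEC(c)): c=3, z=-1
Before step 2 (SUB(z, c)): c=3, z=2
Before step 1 (SWAP(z, c)): c=2, z=3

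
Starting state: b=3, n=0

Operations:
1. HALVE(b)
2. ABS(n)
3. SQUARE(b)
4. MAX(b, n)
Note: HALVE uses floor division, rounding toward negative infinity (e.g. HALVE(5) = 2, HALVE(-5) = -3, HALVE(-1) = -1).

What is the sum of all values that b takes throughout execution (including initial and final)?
7

Values of b at each step:
Initial: b = 3
After step 1: b = 1
After step 2: b = 1
After step 3: b = 1
After step 4: b = 1
Sum = 3 + 1 + 1 + 1 + 1 = 7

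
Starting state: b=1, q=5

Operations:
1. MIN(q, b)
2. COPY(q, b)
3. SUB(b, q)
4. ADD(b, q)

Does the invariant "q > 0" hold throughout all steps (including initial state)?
Yes

The invariant holds at every step.

State at each step:
Initial: b=1, q=5
After step 1: b=1, q=1
After step 2: b=1, q=1
After step 3: b=0, q=1
After step 4: b=1, q=1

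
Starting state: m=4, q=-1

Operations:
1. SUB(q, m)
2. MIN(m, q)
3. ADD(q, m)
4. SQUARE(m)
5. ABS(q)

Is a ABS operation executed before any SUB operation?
No

First ABS: step 5
First SUB: step 1
Since 5 > 1, SUB comes first.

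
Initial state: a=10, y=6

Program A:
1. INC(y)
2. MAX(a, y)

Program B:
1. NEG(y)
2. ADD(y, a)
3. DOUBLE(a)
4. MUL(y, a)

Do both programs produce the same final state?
No

Program A final state: a=10, y=7
Program B final state: a=20, y=80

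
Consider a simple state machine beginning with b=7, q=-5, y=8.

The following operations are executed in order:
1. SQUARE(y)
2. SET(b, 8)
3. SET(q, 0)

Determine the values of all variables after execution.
{b: 8, q: 0, y: 64}

Step-by-step execution:
Initial: b=7, q=-5, y=8
After step 1 (SQUARE(y)): b=7, q=-5, y=64
After step 2 (SET(b, 8)): b=8, q=-5, y=64
After step 3 (SET(q, 0)): b=8, q=0, y=64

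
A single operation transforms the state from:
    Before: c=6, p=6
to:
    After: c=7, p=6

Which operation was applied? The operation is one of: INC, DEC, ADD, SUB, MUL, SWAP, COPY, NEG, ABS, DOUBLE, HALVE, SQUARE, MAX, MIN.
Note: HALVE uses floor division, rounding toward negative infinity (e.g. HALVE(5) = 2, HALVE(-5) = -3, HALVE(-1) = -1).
INC(c)

Analyzing the change:
Before: c=6, p=6
After: c=7, p=6
Variable c changed from 6 to 7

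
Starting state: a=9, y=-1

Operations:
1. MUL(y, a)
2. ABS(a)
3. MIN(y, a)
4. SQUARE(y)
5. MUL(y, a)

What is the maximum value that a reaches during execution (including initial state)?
9

Values of a at each step:
Initial: a = 9 ← maximum
After step 1: a = 9
After step 2: a = 9
After step 3: a = 9
After step 4: a = 9
After step 5: a = 9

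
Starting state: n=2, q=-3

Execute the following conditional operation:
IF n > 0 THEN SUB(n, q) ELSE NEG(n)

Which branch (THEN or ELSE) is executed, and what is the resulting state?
Branch: THEN, Final state: n=5, q=-3

Evaluating condition: n > 0
n = 2
Condition is True, so THEN branch executes
After SUB(n, q): n=5, q=-3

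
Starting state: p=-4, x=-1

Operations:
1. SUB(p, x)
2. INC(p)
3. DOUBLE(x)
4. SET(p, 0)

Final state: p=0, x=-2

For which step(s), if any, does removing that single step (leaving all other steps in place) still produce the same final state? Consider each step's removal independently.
Step(s) 1, 2

Testing removal of each single step:
Without step 1: final = p=0, x=-2 (same)
Without step 2: final = p=0, x=-2 (same)
Without step 3: final = p=0, x=-1 (different)
Without step 4: final = p=-2, x=-2 (different)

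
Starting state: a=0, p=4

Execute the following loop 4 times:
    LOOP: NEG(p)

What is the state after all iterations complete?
a=0, p=4

Iteration trace:
Start: a=0, p=4
After iteration 1: a=0, p=-4
After iteration 2: a=0, p=4
After iteration 3: a=0, p=-4
After iteration 4: a=0, p=4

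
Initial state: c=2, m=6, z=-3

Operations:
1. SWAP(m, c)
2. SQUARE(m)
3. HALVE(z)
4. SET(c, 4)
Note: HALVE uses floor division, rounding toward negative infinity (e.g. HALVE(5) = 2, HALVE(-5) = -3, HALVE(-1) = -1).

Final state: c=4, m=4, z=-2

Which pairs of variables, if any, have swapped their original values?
None

Comparing initial and final values:
z: -3 → -2
m: 6 → 4
c: 2 → 4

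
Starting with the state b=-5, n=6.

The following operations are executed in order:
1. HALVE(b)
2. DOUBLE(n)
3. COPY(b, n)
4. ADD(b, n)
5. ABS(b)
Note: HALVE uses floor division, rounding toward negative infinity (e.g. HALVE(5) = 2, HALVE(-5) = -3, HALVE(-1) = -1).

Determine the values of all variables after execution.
{b: 24, n: 12}

Step-by-step execution:
Initial: b=-5, n=6
After step 1 (HALVE(b)): b=-3, n=6
After step 2 (DOUBLE(n)): b=-3, n=12
After step 3 (COPY(b, n)): b=12, n=12
After step 4 (ADD(b, n)): b=24, n=12
After step 5 (ABS(b)): b=24, n=12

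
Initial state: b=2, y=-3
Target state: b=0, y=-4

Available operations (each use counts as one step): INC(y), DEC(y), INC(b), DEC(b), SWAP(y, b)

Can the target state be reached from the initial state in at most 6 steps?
Yes

Path (3 steps): DEC(y) → DEC(b) → DEC(b)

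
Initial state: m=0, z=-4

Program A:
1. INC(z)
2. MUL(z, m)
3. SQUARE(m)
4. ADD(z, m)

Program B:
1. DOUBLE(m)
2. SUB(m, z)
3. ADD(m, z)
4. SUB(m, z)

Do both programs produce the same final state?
No

Program A final state: m=0, z=0
Program B final state: m=4, z=-4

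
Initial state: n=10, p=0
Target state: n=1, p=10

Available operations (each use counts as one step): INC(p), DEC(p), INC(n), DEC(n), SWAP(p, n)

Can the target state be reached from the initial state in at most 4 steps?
Yes

Path (2 steps): INC(p) → SWAP(p, n)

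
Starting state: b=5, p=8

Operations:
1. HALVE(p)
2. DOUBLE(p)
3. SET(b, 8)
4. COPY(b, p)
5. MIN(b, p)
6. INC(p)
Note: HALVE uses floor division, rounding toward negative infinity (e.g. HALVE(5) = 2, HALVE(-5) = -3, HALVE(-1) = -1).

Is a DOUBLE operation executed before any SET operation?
Yes

First DOUBLE: step 2
First SET: step 3
Since 2 < 3, DOUBLE comes first.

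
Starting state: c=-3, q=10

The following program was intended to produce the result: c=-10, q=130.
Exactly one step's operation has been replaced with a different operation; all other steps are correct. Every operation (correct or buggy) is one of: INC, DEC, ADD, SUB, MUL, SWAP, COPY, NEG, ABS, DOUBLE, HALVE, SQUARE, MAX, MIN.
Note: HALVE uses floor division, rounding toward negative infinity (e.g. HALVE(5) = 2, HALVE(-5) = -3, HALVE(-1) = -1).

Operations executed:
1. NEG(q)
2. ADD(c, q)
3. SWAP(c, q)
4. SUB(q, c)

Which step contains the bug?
Step 4

Trace with buggy code:
Initial: c=-3, q=10
After step 1: c=-3, q=-10
After step 2: c=-13, q=-10
After step 3: c=-10, q=-13
After step 4: c=-10, q=-3
Actual final c=-10, q=-3 ≠ expected c=-10, q=130.
Step 4 is the only position where a single-operation replacement can produce the expected result.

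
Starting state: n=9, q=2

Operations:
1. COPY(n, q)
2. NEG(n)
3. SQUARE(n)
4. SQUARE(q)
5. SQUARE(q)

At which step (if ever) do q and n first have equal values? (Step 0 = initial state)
Step 1

q and n first become equal after step 1.

Comparing values at each step:
Initial: q=2, n=9
After step 1: q=2, n=2 ← equal!
After step 2: q=2, n=-2
After step 3: q=2, n=4
After step 4: q=4, n=4 ← equal!
After step 5: q=16, n=4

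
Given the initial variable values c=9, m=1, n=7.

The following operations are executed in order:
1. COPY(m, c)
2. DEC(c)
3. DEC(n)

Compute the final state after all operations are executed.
{c: 8, m: 9, n: 6}

Step-by-step execution:
Initial: c=9, m=1, n=7
After step 1 (COPY(m, c)): c=9, m=9, n=7
After step 2 (DEC(c)): c=8, m=9, n=7
After step 3 (DEC(n)): c=8, m=9, n=6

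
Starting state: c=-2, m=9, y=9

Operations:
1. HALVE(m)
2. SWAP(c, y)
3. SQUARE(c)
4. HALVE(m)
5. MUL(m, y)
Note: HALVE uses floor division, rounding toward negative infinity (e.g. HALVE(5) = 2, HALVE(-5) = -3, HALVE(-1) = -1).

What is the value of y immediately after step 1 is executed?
y = 9

Tracing y through execution:
Initial: y = 9
After step 1 (HALVE(m)): y = 9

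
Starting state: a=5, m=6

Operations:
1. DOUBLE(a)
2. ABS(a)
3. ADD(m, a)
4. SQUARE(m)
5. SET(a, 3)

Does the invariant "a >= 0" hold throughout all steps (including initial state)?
Yes

The invariant holds at every step.

State at each step:
Initial: a=5, m=6
After step 1: a=10, m=6
After step 2: a=10, m=6
After step 3: a=10, m=16
After step 4: a=10, m=256
After step 5: a=3, m=256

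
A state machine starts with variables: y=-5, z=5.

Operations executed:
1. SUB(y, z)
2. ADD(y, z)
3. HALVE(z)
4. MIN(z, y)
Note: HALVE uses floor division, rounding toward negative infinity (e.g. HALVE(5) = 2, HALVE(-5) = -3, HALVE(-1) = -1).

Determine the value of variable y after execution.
y = -5

Tracing execution:
Step 1: SUB(y, z) → y = -10
Step 2: ADD(y, z) → y = -5
Step 3: HALVE(z) → y = -5
Step 4: MIN(z, y) → y = -5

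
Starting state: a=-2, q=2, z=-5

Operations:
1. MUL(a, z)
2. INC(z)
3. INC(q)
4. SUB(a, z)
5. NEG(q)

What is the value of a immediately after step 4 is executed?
a = 14

Tracing a through execution:
Initial: a = -2
After step 1 (MUL(a, z)): a = 10
After step 2 (INC(z)): a = 10
After step 3 (INC(q)): a = 10
After step 4 (SUB(a, z)): a = 14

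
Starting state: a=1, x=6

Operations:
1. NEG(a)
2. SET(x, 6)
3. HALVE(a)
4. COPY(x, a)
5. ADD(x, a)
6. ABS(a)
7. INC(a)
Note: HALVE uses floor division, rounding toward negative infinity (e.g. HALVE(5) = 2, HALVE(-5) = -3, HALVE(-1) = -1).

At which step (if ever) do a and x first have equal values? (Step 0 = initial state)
Step 4

a and x first become equal after step 4.

Comparing values at each step:
Initial: a=1, x=6
After step 1: a=-1, x=6
After step 2: a=-1, x=6
After step 3: a=-1, x=6
After step 4: a=-1, x=-1 ← equal!
After step 5: a=-1, x=-2
After step 6: a=1, x=-2
After step 7: a=2, x=-2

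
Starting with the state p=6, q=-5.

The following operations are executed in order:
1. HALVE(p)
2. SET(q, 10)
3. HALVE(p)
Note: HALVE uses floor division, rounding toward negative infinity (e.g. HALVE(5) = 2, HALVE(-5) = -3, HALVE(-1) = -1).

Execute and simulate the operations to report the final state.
{p: 1, q: 10}

Step-by-step execution:
Initial: p=6, q=-5
After step 1 (HALVE(p)): p=3, q=-5
After step 2 (SET(q, 10)): p=3, q=10
After step 3 (HALVE(p)): p=1, q=10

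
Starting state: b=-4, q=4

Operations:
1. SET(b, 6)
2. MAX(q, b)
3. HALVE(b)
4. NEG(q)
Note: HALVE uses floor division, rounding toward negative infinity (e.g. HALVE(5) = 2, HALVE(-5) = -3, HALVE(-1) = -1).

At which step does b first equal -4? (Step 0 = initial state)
Step 0

Tracing b:
Initial: b = -4 ← first occurrence
After step 1: b = 6
After step 2: b = 6
After step 3: b = 3
After step 4: b = 3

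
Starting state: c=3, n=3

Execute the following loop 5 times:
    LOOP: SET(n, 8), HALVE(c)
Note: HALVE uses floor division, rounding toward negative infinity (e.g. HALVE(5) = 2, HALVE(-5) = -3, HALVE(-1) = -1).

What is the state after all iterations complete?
c=0, n=8

Iteration trace:
Start: c=3, n=3
After iteration 1: c=1, n=8
After iteration 2: c=0, n=8
After iteration 3: c=0, n=8
After iteration 4: c=0, n=8
After iteration 5: c=0, n=8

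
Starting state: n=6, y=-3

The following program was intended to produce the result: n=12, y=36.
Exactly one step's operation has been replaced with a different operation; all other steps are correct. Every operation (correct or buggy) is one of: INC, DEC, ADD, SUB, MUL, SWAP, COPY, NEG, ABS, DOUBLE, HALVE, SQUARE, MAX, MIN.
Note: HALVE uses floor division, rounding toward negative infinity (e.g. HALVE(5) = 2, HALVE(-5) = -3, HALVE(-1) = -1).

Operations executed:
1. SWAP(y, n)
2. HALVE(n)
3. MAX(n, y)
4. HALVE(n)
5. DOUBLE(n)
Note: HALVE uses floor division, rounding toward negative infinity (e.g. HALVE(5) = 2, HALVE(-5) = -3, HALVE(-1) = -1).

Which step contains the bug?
Step 4

Trace with buggy code:
Initial: n=6, y=-3
After step 1: n=-3, y=6
After step 2: n=-2, y=6
After step 3: n=6, y=6
After step 4: n=3, y=6
After step 5: n=6, y=6
Actual final n=6, y=6 ≠ expected n=12, y=36.
Step 4 is the only position where a single-operation replacement can produce the expected result.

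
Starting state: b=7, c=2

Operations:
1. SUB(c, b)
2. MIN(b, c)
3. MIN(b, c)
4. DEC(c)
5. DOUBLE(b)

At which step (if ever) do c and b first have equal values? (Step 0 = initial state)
Step 2

c and b first become equal after step 2.

Comparing values at each step:
Initial: c=2, b=7
After step 1: c=-5, b=7
After step 2: c=-5, b=-5 ← equal!
After step 3: c=-5, b=-5 ← equal!
After step 4: c=-6, b=-5
After step 5: c=-6, b=-10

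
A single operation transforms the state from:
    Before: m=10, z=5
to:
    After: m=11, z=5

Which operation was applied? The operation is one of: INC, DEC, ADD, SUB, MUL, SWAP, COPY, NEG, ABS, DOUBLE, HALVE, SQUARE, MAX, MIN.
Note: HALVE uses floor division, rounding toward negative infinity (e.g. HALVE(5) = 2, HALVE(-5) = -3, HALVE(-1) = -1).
INC(m)

Analyzing the change:
Before: m=10, z=5
After: m=11, z=5
Variable m changed from 10 to 11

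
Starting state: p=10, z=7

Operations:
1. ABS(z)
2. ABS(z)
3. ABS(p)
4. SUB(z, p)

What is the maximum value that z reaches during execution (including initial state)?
7

Values of z at each step:
Initial: z = 7 ← maximum
After step 1: z = 7
After step 2: z = 7
After step 3: z = 7
After step 4: z = -3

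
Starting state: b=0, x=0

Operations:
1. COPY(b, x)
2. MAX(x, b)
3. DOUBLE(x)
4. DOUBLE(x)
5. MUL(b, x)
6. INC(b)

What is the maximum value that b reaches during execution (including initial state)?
1

Values of b at each step:
Initial: b = 0
After step 1: b = 0
After step 2: b = 0
After step 3: b = 0
After step 4: b = 0
After step 5: b = 0
After step 6: b = 1 ← maximum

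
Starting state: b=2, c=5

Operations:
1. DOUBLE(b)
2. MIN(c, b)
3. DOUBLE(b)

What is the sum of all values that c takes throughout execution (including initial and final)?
18

Values of c at each step:
Initial: c = 5
After step 1: c = 5
After step 2: c = 4
After step 3: c = 4
Sum = 5 + 5 + 4 + 4 = 18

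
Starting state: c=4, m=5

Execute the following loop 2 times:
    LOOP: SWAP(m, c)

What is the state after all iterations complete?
c=4, m=5

Iteration trace:
Start: c=4, m=5
After iteration 1: c=5, m=4
After iteration 2: c=4, m=5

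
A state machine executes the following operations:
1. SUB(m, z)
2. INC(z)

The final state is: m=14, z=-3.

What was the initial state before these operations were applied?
m=10, z=-4

Working backwards:
Final state: m=14, z=-3
Before step 2 (INC(z)): m=14, z=-4
Before step 1 (SUB(m, z)): m=10, z=-4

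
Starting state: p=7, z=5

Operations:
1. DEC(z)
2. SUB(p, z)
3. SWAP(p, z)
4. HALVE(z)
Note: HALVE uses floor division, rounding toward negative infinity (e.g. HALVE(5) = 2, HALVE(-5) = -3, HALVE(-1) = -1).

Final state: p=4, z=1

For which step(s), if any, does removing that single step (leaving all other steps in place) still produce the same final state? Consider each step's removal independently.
None - removing any single step changes the final result

Testing removal of each single step:
Without step 1: final = p=5, z=1 (different)
Without step 2: final = p=4, z=3 (different)
Without step 3: final = p=3, z=2 (different)
Without step 4: final = p=4, z=3 (different)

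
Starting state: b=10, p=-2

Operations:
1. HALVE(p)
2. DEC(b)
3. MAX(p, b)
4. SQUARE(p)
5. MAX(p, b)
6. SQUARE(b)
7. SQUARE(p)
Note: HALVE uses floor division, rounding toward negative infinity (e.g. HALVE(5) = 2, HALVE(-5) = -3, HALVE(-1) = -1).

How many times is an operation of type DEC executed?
1

Counting DEC operations:
Step 2: DEC(b) ← DEC
Total: 1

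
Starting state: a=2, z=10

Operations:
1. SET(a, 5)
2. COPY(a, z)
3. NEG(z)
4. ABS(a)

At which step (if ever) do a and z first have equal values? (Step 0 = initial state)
Step 2

a and z first become equal after step 2.

Comparing values at each step:
Initial: a=2, z=10
After step 1: a=5, z=10
After step 2: a=10, z=10 ← equal!
After step 3: a=10, z=-10
After step 4: a=10, z=-10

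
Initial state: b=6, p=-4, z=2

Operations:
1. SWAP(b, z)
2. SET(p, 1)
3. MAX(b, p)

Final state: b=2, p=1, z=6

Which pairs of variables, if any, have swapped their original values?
(b, z)

Comparing initial and final values:
b: 6 → 2
p: -4 → 1
z: 2 → 6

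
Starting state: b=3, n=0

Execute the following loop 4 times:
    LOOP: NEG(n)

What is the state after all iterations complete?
b=3, n=0

Iteration trace:
Start: b=3, n=0
After iteration 1: b=3, n=0
After iteration 2: b=3, n=0
After iteration 3: b=3, n=0
After iteration 4: b=3, n=0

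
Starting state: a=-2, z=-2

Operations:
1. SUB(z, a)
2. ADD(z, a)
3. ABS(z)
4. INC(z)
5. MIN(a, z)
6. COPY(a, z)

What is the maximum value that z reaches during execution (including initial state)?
3

Values of z at each step:
Initial: z = -2
After step 1: z = 0
After step 2: z = -2
After step 3: z = 2
After step 4: z = 3 ← maximum
After step 5: z = 3
After step 6: z = 3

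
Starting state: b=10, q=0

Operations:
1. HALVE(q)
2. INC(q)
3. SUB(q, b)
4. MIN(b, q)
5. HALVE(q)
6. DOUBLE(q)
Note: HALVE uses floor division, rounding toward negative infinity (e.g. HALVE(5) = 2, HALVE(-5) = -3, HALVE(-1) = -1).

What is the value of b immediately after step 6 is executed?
b = -9

Tracing b through execution:
Initial: b = 10
After step 1 (HALVE(q)): b = 10
After step 2 (INC(q)): b = 10
After step 3 (SUB(q, b)): b = 10
After step 4 (MIN(b, q)): b = -9
After step 5 (HALVE(q)): b = -9
After step 6 (DOUBLE(q)): b = -9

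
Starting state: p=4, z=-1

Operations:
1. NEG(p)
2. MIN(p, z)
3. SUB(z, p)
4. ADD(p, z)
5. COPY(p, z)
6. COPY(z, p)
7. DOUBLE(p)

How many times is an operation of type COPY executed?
2

Counting COPY operations:
Step 5: COPY(p, z) ← COPY
Step 6: COPY(z, p) ← COPY
Total: 2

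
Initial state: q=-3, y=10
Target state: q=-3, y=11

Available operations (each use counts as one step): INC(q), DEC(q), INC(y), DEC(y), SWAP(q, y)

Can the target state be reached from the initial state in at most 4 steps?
Yes

Path (1 step): INC(y)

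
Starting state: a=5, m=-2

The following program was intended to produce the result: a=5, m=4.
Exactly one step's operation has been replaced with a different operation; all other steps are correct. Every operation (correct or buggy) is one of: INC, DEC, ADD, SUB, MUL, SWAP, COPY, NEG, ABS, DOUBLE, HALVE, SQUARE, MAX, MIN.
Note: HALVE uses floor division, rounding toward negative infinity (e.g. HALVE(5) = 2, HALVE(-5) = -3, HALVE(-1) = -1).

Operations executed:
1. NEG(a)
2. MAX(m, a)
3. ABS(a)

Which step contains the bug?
Step 2

Trace with buggy code:
Initial: a=5, m=-2
After step 1: a=-5, m=-2
After step 2: a=-5, m=-2
After step 3: a=5, m=-2
Actual final a=5, m=-2 ≠ expected a=5, m=4.
Step 2 is the only position where a single-operation replacement can produce the expected result.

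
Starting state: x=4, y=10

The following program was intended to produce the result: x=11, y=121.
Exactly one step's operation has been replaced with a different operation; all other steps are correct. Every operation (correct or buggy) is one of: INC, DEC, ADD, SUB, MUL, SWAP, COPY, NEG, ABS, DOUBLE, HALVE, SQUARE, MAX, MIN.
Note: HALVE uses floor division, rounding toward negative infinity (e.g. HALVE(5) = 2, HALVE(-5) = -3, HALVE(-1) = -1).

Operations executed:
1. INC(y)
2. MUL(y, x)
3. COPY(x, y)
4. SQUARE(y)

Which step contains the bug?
Step 2

Trace with buggy code:
Initial: x=4, y=10
After step 1: x=4, y=11
After step 2: x=4, y=44
After step 3: x=44, y=44
After step 4: x=44, y=1936
Actual final x=44, y=1936 ≠ expected x=11, y=121.
Step 2 is the only position where a single-operation replacement can produce the expected result.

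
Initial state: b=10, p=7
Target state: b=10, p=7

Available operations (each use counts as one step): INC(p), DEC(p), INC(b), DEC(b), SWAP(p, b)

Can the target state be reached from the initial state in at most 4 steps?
Yes

Path (0 steps): 0 steps (already at target)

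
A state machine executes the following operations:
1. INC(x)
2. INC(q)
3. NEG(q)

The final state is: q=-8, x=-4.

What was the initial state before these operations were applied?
q=7, x=-5

Working backwards:
Final state: q=-8, x=-4
Before step 3 (NEG(q)): q=8, x=-4
Before step 2 (INC(q)): q=7, x=-4
Before step 1 (INC(x)): q=7, x=-5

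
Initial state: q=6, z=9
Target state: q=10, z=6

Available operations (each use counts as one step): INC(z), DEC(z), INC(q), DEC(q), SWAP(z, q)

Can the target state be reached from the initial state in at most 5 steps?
Yes

Path (2 steps): INC(z) → SWAP(z, q)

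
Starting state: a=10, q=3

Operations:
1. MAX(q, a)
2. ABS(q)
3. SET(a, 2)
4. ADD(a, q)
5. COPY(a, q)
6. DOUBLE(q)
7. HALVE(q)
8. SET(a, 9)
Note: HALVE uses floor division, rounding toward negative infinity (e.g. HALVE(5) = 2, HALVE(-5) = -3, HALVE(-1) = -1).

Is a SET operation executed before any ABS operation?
No

First SET: step 3
First ABS: step 2
Since 3 > 2, ABS comes first.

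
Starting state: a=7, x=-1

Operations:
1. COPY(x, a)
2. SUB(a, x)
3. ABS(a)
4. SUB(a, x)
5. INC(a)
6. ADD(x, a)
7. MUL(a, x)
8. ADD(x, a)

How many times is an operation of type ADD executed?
2

Counting ADD operations:
Step 6: ADD(x, a) ← ADD
Step 8: ADD(x, a) ← ADD
Total: 2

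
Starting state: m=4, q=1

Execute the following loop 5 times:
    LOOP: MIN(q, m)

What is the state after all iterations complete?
m=4, q=1

Iteration trace:
Start: m=4, q=1
After iteration 1: m=4, q=1
After iteration 2: m=4, q=1
After iteration 3: m=4, q=1
After iteration 4: m=4, q=1
After iteration 5: m=4, q=1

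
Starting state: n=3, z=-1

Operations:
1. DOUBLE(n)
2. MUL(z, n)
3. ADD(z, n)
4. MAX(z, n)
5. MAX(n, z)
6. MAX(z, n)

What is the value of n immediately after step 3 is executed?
n = 6

Tracing n through execution:
Initial: n = 3
After step 1 (DOUBLE(n)): n = 6
After step 2 (MUL(z, n)): n = 6
After step 3 (ADD(z, n)): n = 6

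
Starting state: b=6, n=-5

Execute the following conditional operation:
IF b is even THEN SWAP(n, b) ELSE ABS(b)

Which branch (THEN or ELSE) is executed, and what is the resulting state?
Branch: THEN, Final state: b=-5, n=6

Evaluating condition: b is even
Condition is True, so THEN branch executes
After SWAP(n, b): b=-5, n=6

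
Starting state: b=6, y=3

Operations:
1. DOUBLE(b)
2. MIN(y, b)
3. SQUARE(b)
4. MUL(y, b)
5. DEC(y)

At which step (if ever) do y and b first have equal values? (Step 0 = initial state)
Never

y and b never become equal during execution.

Comparing values at each step:
Initial: y=3, b=6
After step 1: y=3, b=12
After step 2: y=3, b=12
After step 3: y=3, b=144
After step 4: y=432, b=144
After step 5: y=431, b=144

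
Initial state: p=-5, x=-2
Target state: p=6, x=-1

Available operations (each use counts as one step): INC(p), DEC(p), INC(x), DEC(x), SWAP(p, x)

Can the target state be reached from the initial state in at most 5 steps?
No

The target state cannot be reached within 5 steps.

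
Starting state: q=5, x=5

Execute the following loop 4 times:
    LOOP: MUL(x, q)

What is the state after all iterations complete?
q=5, x=3125

Iteration trace:
Start: q=5, x=5
After iteration 1: q=5, x=25
After iteration 2: q=5, x=125
After iteration 3: q=5, x=625
After iteration 4: q=5, x=3125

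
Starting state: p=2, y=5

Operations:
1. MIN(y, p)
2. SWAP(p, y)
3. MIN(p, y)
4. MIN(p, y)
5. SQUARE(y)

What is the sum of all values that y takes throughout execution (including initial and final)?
17

Values of y at each step:
Initial: y = 5
After step 1: y = 2
After step 2: y = 2
After step 3: y = 2
After step 4: y = 2
After step 5: y = 4
Sum = 5 + 2 + 2 + 2 + 2 + 4 = 17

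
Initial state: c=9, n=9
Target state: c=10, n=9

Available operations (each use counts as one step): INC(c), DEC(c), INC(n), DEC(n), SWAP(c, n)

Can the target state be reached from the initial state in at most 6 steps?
Yes

Path (1 step): INC(c)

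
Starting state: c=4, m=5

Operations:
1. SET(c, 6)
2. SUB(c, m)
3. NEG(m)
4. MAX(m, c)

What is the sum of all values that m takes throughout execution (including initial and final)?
11

Values of m at each step:
Initial: m = 5
After step 1: m = 5
After step 2: m = 5
After step 3: m = -5
After step 4: m = 1
Sum = 5 + 5 + 5 + -5 + 1 = 11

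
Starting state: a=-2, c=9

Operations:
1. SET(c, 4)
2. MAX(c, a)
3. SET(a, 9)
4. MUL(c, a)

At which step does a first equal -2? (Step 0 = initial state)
Step 0

Tracing a:
Initial: a = -2 ← first occurrence
After step 1: a = -2
After step 2: a = -2
After step 3: a = 9
After step 4: a = 9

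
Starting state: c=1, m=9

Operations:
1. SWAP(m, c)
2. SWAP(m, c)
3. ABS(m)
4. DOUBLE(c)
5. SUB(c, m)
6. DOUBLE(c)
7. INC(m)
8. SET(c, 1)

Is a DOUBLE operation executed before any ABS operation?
No

First DOUBLE: step 4
First ABS: step 3
Since 4 > 3, ABS comes first.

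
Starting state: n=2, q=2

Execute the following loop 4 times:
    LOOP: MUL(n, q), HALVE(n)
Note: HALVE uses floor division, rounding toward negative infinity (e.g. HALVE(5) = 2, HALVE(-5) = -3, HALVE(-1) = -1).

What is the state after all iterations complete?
n=2, q=2

Iteration trace:
Start: n=2, q=2
After iteration 1: n=2, q=2
After iteration 2: n=2, q=2
After iteration 3: n=2, q=2
After iteration 4: n=2, q=2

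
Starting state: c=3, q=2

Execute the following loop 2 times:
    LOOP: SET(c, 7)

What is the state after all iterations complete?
c=7, q=2

Iteration trace:
Start: c=3, q=2
After iteration 1: c=7, q=2
After iteration 2: c=7, q=2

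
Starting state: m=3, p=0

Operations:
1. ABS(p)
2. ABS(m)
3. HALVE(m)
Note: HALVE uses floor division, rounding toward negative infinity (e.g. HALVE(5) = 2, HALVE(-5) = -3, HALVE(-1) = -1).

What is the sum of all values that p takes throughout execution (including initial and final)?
0

Values of p at each step:
Initial: p = 0
After step 1: p = 0
After step 2: p = 0
After step 3: p = 0
Sum = 0 + 0 + 0 + 0 = 0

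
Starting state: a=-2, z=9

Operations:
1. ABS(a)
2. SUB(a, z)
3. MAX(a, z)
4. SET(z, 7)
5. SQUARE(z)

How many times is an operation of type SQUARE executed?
1

Counting SQUARE operations:
Step 5: SQUARE(z) ← SQUARE
Total: 1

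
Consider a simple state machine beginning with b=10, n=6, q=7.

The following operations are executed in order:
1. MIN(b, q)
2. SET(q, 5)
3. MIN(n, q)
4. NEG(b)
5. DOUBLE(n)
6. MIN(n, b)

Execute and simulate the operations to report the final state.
{b: -7, n: -7, q: 5}

Step-by-step execution:
Initial: b=10, n=6, q=7
After step 1 (MIN(b, q)): b=7, n=6, q=7
After step 2 (SET(q, 5)): b=7, n=6, q=5
After step 3 (MIN(n, q)): b=7, n=5, q=5
After step 4 (NEG(b)): b=-7, n=5, q=5
After step 5 (DOUBLE(n)): b=-7, n=10, q=5
After step 6 (MIN(n, b)): b=-7, n=-7, q=5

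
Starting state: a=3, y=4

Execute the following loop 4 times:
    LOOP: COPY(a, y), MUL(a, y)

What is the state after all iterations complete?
a=16, y=4

Iteration trace:
Start: a=3, y=4
After iteration 1: a=16, y=4
After iteration 2: a=16, y=4
After iteration 3: a=16, y=4
After iteration 4: a=16, y=4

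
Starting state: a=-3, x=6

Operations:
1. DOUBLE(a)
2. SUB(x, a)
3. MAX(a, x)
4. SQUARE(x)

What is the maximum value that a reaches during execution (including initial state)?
12

Values of a at each step:
Initial: a = -3
After step 1: a = -6
After step 2: a = -6
After step 3: a = 12 ← maximum
After step 4: a = 12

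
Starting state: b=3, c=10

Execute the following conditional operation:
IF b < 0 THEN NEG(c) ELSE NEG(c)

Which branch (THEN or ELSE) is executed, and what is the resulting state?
Branch: ELSE, Final state: b=3, c=-10

Evaluating condition: b < 0
b = 3
Condition is False, so ELSE branch executes
After NEG(c): b=3, c=-10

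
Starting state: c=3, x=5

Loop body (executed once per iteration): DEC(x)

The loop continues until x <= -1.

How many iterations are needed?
6

Tracing iterations:
Initial: c=3, x=5
After iteration 1: c=3, x=4
After iteration 2: c=3, x=3
After iteration 3: c=3, x=2
After iteration 4: c=3, x=1
After iteration 5: c=3, x=0
After iteration 6: c=3, x=-1
x <= -1 now holds, so the loop exits after 6 iterations.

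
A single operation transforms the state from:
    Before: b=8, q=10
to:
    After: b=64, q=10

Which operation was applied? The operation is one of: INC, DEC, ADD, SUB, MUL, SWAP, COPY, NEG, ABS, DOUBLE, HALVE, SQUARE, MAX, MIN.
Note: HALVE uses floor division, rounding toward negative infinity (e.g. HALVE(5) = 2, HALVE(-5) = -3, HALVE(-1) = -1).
SQUARE(b)

Analyzing the change:
Before: b=8, q=10
After: b=64, q=10
Variable b changed from 8 to 64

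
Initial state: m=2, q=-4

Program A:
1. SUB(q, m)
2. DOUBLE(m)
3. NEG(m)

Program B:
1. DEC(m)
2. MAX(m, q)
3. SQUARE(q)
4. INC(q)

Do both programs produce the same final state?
No

Program A final state: m=-4, q=-6
Program B final state: m=1, q=17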